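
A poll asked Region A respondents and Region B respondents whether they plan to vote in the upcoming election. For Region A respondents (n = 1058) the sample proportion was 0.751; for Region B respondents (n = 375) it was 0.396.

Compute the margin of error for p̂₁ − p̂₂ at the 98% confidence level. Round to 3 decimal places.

0.066

Each SE is √(p̂(1−p̂)/n): √(0.7510·0.2490/1058) = 0.01329 and √(0.3960·0.6040/375) = 0.02526.
SE(p̂₁ − p̂₂) = √(SE₁² + SE₂²) = √(0.0001766241 + 0.0006380676) = 0.02854, since the two samples are independent.
At 98% confidence z* = 2.326; margin = 2.326 × 0.02854 = 0.06638.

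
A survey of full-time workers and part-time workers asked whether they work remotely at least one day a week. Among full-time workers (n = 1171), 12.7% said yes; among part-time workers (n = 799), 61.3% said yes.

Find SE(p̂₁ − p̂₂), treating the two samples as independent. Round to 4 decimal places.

The two standard errors are √(0.1270×0.8730/1171) = 0.00973 and √(0.6130×0.3870/799) = 0.01723.
Because the samples are independent, SE_diff = √(0.00973² + 0.01723²) = 0.01979.

0.0198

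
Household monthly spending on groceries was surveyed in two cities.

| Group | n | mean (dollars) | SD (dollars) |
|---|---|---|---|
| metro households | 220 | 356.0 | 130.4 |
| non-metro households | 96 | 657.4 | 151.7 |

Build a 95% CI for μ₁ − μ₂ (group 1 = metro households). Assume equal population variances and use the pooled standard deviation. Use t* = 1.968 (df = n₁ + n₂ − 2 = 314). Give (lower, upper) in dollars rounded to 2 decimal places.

Pooled variance s_p² = [219·130.4² + 95·151.7²] / (220+96−2) = 18822.0879, so s_p = 137.1936.
SE_diff = s_p·√(1/n₁ + 1/n₂) = 137.1936·√(1/220 + 1/96) = 16.7815.
t* = 1.968; margin = 1.968 × 16.7815 = 33.0260.
Difference = 356.0 − 657.4 = -301.4000.
-301.4000 ± 33.0260 → (-334.43, -268.37).

(-334.43, -268.37)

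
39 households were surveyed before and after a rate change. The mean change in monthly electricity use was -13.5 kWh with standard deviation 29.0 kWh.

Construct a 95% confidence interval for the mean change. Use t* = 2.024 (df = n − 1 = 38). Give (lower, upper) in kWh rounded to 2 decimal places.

(-22.90, -4.10)

Paired design: SE = s_d/√n = 29.0/√39 = 4.6437.
t* = 2.024; margin of error = 2.024 × 4.6437 = 9.3988.
-13.5 ± 9.3988 → (-22.90, -4.10).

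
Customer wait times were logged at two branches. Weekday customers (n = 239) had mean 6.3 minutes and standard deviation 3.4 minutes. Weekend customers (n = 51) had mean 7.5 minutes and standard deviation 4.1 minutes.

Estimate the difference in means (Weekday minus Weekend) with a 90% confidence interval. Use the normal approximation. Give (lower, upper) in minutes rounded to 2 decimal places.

(-2.21, -0.19)

Standard errors of each mean: 3.4/√239 = 0.2199 and 4.1/√51 = 0.5741.
SE(x̄₁ − x̄₂) = √(0.2199² + 0.5741²) = 0.6148 for independent samples with unequal variances.
With z* = 1.645, the margin is 1.645 × 0.6148 = 1.0113.
x̄₁ − x̄₂ = 6.3 − 7.5 = -1.2000; the interval is -1.2000 ± 1.0113 = (-2.21, -0.19).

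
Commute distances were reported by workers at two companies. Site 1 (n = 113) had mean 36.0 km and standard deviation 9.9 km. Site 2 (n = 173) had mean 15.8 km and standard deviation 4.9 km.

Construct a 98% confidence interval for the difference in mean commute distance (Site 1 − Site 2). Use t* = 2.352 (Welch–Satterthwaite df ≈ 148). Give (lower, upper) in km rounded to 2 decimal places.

Standard errors of each mean: 9.9/√113 = 0.9313 and 4.9/√173 = 0.3725.
SE(x̄₁ − x̄₂) = √(0.9313² + 0.3725²) = 1.0030 for independent samples with unequal variances.
With t* = 2.352, the margin is 2.352 × 1.0030 = 2.3591.
x̄₁ − x̄₂ = 36.0 − 15.8 = 20.2000; the interval is 20.2000 ± 2.3591 = (17.84, 22.56).

(17.84, 22.56)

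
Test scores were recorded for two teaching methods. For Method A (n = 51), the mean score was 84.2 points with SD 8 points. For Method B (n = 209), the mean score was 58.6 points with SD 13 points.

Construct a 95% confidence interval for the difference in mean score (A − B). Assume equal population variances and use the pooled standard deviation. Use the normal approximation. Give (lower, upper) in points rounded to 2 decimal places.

s_p = √[((n₁−1)s₁² + (n₂−1)s₂²)/(n₁+n₂−2)] = √[(50·8² + 208·13²)/258] = 12.1923.
SE = 12.1923·√(1/51 + 1/209) = 1.9042.
With z* = 1.960, margin = 1.960 × 1.9042 = 3.7322.
x̄₁ − x̄₂ = 84.2 − 58.6 = 25.6000; interval 25.6000 ± 3.7322 = (21.87, 29.33).

(21.87, 29.33)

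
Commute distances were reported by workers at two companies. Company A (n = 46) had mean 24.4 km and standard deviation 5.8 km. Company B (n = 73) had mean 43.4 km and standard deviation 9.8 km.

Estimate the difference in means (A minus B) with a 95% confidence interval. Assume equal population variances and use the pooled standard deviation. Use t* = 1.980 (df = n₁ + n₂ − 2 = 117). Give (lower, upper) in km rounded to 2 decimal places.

(-22.16, -15.84)

s_p = √[((n₁−1)s₁² + (n₂−1)s₂²)/(n₁+n₂−2)] = √[(45·5.8² + 72·9.8²)/117] = 8.4876.
SE = 8.4876·√(1/46 + 1/73) = 1.5978.
With t* = 1.980, margin = 1.980 × 1.5978 = 3.1636.
x̄₁ − x̄₂ = 24.4 − 43.4 = -19.0000; interval -19.0000 ± 3.1636 = (-22.16, -15.84).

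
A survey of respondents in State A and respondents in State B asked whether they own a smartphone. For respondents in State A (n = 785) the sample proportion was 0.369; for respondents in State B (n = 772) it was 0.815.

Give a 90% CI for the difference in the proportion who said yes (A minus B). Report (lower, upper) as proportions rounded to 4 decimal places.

Each SE is √(p̂(1−p̂)/n): √(0.3690·0.6310/785) = 0.01722 and √(0.8150·0.1850/772) = 0.01398.
SE(p̂₁ − p̂₂) = √(SE₁² + SE₂²) = √(0.0002965284 + 0.0001954404) = 0.02218, since the two samples are independent.
At 90% confidence z* = 1.645; margin = 1.645 × 0.02218 = 0.03649.
The difference is 0.3690 − 0.8150 = -0.4460, so the interval is -0.4460 ± 0.03649 = (-0.4825, -0.4095).

(-0.4825, -0.4095)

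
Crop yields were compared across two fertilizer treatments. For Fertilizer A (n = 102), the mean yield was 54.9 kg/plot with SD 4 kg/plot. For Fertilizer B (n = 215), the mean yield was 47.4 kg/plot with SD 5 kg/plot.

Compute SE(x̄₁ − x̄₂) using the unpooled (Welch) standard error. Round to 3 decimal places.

0.523

Standard errors of each mean: 4/√102 = 0.3961 and 5/√215 = 0.3410.
SE(x̄₁ − x̄₂) = √(0.3961² + 0.3410²) = 0.5227 for independent samples with unequal variances.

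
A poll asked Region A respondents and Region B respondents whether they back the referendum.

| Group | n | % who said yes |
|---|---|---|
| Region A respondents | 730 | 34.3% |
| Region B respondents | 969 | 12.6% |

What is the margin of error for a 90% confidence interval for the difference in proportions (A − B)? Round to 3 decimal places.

0.034

Each SE is √(p̂(1−p̂)/n): √(0.3430·0.6570/730) = 0.01757 and √(0.1260·0.8740/969) = 0.01066.
SE(p̂₁ − p̂₂) = √(SE₁² + SE₂²) = √(0.0003087049 + 0.0001136356) = 0.02055, since the two samples are independent.
At 90% confidence z* = 1.645; margin = 1.645 × 0.02055 = 0.03380.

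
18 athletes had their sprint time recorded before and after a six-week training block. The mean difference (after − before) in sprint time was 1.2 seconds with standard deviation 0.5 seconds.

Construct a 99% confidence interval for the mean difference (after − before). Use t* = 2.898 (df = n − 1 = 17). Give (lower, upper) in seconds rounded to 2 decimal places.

(0.86, 1.54)

This is a matched-pairs design, so SE = s_d/√n = 0.5/√18 = 0.1179.
Margin = 2.898 × 0.1179 = 0.3417; the interval is 1.2 ± 0.3417 = (0.86, 1.54).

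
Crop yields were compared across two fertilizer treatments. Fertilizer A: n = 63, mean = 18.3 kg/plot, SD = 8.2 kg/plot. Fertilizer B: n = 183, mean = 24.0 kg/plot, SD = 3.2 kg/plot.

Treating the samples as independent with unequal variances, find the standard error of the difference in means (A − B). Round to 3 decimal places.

SE₁ = s₁/√n₁ = 8.2/√63 = 1.0331; SE₂ = 3.2/√183 = 0.2366.
Independent samples, unequal variances: SE_diff = √(SE₁² + SE₂²) = √(1.06729561 + 0.05597956) = 1.0598.

1.060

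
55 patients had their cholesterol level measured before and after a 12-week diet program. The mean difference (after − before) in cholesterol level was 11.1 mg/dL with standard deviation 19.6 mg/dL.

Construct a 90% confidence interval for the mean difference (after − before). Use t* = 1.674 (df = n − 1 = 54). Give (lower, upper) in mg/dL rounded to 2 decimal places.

(6.68, 15.52)

Paired design: SE = s_d/√n = 19.6/√55 = 2.6429.
t* = 1.674; margin of error = 1.674 × 2.6429 = 4.4242.
11.1 ± 4.4242 → (6.68, 15.52).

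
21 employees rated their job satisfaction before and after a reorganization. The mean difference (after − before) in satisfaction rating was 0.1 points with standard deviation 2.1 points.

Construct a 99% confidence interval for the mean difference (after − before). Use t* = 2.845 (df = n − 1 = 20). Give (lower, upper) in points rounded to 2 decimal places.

Paired design: SE = s_d/√n = 2.1/√21 = 0.4583.
t* = 2.845; margin of error = 2.845 × 0.4583 = 1.3039.
0.1 ± 1.3039 → (-1.20, 1.40).

(-1.20, 1.40)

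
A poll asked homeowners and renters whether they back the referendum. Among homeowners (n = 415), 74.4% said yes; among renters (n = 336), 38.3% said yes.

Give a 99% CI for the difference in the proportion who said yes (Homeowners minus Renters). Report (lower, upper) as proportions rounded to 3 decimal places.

The two standard errors are √(0.7440×0.2560/415) = 0.02142 and √(0.3830×0.6170/336) = 0.02652.
Because the samples are independent, SE_diff = √(0.02142² + 0.02652²) = 0.03409.
Using z* = 2.576 for 99%, ME = 2.576 × 0.03409 = 0.08782.
p̂₁ − p̂₂ = 0.3610; interval 0.3610 ± 0.08782 gives (0.273, 0.449).

(0.273, 0.449)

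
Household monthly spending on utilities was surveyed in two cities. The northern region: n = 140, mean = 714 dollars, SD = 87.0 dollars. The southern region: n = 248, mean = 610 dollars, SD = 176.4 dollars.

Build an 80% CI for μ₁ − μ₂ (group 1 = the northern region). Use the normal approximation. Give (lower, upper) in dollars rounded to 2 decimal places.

Per-group SEs: s₁/√n₁ = 87.0/√140 = 7.3528, s₂/√n₂ = 176.4/√248 = 11.2014.
Unpooled SE of the difference: √(54.06366784 + 125.47136196) = 13.3991.
Margin of error = z* · SE = 1.282 × 13.3991 = 17.1776.
x̄₁ − x̄₂ = 714 − 610 = 104.0000.
CI: 104.0000 ± 17.1776 = (86.82, 121.18).

(86.82, 121.18)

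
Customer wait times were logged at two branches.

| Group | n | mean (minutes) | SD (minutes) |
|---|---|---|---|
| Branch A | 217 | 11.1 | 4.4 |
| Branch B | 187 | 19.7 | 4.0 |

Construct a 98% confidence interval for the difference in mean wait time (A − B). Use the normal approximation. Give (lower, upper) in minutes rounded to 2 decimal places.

(-9.57, -7.63)

Standard errors of each mean: 4.4/√217 = 0.2987 and 4.0/√187 = 0.2925.
SE(x̄₁ − x̄₂) = √(0.2987² + 0.2925²) = 0.4181 for independent samples with unequal variances.
With z* = 2.326, the margin is 2.326 × 0.4181 = 0.9725.
x̄₁ − x̄₂ = 11.1 − 19.7 = -8.6000; the interval is -8.6000 ± 0.9725 = (-9.57, -7.63).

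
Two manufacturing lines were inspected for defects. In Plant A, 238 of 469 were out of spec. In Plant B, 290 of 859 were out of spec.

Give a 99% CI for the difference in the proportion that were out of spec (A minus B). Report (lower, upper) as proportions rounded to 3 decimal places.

First, p̂₁ = 238/469 = 0.5075; p̂₂ = 290/859 = 0.3376.
The two standard errors are √(0.5075×0.4925/469) = 0.02309 and √(0.3376×0.6624/859) = 0.01613.
Because the samples are independent, SE_diff = √(0.02309² + 0.01613²) = 0.02817.
Using z* = 2.576 for 99%, ME = 2.576 × 0.02817 = 0.07257.
p̂₁ − p̂₂ = 0.1699; interval 0.1699 ± 0.07257 gives (0.097, 0.242).

(0.097, 0.242)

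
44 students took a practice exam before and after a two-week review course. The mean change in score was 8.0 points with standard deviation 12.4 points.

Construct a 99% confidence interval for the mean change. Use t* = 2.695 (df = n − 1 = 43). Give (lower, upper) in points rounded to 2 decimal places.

(2.96, 13.04)

Paired design: SE = s_d/√n = 12.4/√44 = 1.8694.
t* = 2.695; margin of error = 2.695 × 1.8694 = 5.0380.
8.0 ± 5.0380 → (2.96, 13.04).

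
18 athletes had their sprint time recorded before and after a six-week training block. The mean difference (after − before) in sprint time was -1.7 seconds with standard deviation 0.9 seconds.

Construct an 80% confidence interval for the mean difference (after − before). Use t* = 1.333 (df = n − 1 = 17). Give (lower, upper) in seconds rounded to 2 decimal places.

(-1.98, -1.42)

This is a matched-pairs design, so SE = s_d/√n = 0.9/√18 = 0.2121.
Margin = 1.333 × 0.2121 = 0.2827; the interval is -1.7 ± 0.2827 = (-1.98, -1.42).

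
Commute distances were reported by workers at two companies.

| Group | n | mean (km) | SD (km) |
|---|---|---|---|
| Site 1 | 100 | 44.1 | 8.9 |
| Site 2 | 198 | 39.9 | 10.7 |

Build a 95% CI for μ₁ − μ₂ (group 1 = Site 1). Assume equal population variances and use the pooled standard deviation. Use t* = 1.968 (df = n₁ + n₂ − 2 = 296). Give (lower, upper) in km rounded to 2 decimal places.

(1.75, 6.65)

s_p = √[((n₁−1)s₁² + (n₂−1)s₂²)/(n₁+n₂−2)] = √[(99·8.9² + 197·10.7²)/296] = 10.1336.
SE = 10.1336·√(1/100 + 1/198) = 1.2432.
With t* = 1.968, margin = 1.968 × 1.2432 = 2.4466.
x̄₁ − x̄₂ = 44.1 − 39.9 = 4.2000; interval 4.2000 ± 2.4466 = (1.75, 6.65).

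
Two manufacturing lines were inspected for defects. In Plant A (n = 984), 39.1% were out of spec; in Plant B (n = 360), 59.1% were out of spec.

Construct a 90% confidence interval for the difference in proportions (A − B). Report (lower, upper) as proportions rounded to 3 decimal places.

(-0.250, -0.150)

The two standard errors are √(0.3910×0.6090/984) = 0.01556 and √(0.5910×0.4090/360) = 0.02591.
Because the samples are independent, SE_diff = √(0.01556² + 0.02591²) = 0.03022.
Using z* = 1.645 for 90%, ME = 1.645 × 0.03022 = 0.04971.
p̂₁ − p̂₂ = -0.2000; interval -0.2000 ± 0.04971 gives (-0.250, -0.150).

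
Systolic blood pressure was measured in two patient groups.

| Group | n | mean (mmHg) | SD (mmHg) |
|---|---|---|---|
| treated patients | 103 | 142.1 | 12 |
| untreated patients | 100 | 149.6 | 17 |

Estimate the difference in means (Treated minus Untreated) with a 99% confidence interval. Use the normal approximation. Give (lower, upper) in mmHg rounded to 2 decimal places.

Standard errors of each mean: 12/√103 = 1.1824 and 17/√100 = 1.7000.
SE(x̄₁ − x̄₂) = √(1.1824² + 1.7000²) = 2.0708 for independent samples with unequal variances.
With z* = 2.576, the margin is 2.576 × 2.0708 = 5.3344.
x̄₁ − x̄₂ = 142.1 − 149.6 = -7.5000; the interval is -7.5000 ± 5.3344 = (-12.83, -2.17).

(-12.83, -2.17)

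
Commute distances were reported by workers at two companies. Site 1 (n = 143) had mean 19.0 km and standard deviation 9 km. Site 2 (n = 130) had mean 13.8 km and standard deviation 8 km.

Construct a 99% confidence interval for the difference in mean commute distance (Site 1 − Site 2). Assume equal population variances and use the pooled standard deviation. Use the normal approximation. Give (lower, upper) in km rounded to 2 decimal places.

(2.53, 7.87)

s_p = √[((n₁−1)s₁² + (n₂−1)s₂²)/(n₁+n₂−2)] = √[(142·9² + 129·8²)/271] = 8.5386.
SE = 8.5386·√(1/143 + 1/130) = 1.0347.
With z* = 2.576, margin = 2.576 × 1.0347 = 2.6654.
x̄₁ − x̄₂ = 19.0 − 13.8 = 5.2000; interval 5.2000 ± 2.6654 = (2.53, 7.87).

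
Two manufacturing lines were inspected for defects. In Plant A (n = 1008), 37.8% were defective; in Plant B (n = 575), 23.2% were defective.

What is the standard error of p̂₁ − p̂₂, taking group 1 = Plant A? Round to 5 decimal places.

0.02330

SE₁ = √(p̂₁(1−p̂₁)/n₁) = √(0.3780·0.6220/1008) = 0.01527; SE₂ = √(0.2320·0.7680/575) = 0.01760.
Independent samples: SE of the difference = √(SE₁² + SE₂²) = √(0.0002331729 + 0.00030976) = 0.02330.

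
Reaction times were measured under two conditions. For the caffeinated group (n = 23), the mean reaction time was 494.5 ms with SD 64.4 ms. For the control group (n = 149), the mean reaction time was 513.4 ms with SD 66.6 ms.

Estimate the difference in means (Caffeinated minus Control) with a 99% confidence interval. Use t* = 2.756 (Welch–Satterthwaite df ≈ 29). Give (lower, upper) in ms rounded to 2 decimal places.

(-58.85, 21.05)

Per-group SEs: s₁/√n₁ = 64.4/√23 = 13.4283, s₂/√n₂ = 66.6/√149 = 5.4561.
Unpooled SE of the difference: √(180.31924089 + 29.76902721) = 14.4944.
Margin of error = t* · SE = 2.756 × 14.4944 = 39.9466.
x̄₁ − x̄₂ = 494.5 − 513.4 = -18.9000.
CI: -18.9000 ± 39.9466 = (-58.85, 21.05).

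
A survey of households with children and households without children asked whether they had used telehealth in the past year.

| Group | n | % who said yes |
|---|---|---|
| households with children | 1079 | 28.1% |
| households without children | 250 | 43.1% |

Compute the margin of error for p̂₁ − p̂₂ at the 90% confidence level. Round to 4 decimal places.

0.0562

The two standard errors are √(0.2810×0.7190/1079) = 0.01368 and √(0.4310×0.5690/250) = 0.03132.
Because the samples are independent, SE_diff = √(0.01368² + 0.03132²) = 0.03418.
Using z* = 1.645 for 90%, ME = 1.645 × 0.03418 = 0.05623.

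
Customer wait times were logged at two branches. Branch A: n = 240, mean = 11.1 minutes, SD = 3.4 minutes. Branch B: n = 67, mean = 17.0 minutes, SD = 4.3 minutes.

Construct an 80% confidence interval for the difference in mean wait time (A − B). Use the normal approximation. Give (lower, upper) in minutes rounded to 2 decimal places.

(-6.63, -5.17)

Per-group SEs: s₁/√n₁ = 3.4/√240 = 0.2195, s₂/√n₂ = 4.3/√67 = 0.5253.
Unpooled SE of the difference: √(0.04818025 + 0.27594009) = 0.5693.
Margin of error = z* · SE = 1.282 × 0.5693 = 0.7298.
x̄₁ − x̄₂ = 11.1 − 17.0 = -5.9000.
CI: -5.9000 ± 0.7298 = (-6.63, -5.17).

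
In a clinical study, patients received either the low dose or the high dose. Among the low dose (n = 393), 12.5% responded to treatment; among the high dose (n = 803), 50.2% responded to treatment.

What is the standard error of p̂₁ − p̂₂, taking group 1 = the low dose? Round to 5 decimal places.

0.02428

SE₁ = √(p̂₁(1−p̂₁)/n₁) = √(0.1250·0.8750/393) = 0.01668; SE₂ = √(0.5020·0.4980/803) = 0.01764.
Independent samples: SE of the difference = √(SE₁² + SE₂²) = √(0.0002782224 + 0.0003111696) = 0.02428.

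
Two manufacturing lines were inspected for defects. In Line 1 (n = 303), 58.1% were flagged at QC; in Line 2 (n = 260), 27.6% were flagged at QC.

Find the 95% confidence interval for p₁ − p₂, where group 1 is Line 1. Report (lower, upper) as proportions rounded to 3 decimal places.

SE₁ = √(p̂₁(1−p̂₁)/n₁) = √(0.5810·0.4190/303) = 0.02834; SE₂ = √(0.2760·0.7240/260) = 0.02772.
Independent samples: SE of the difference = √(SE₁² + SE₂²) = √(0.0008031556 + 0.0007683984) = 0.03964.
z* for 95% confidence is 1.960, so the margin of error is 1.960 × 0.03964 = 0.07769.
Point estimate p̂₁ − p̂₂ = 0.5810 − 0.2760 = 0.3050.
0.3050 ± 0.07769 → (0.227, 0.383).

(0.227, 0.383)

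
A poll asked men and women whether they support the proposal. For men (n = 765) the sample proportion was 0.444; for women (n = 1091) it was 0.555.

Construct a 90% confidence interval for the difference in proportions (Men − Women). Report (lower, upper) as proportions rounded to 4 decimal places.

The two standard errors are √(0.4440×0.5560/765) = 0.01796 and √(0.5550×0.4450/1091) = 0.01505.
Because the samples are independent, SE_diff = √(0.01796² + 0.01505²) = 0.02343.
Using z* = 1.645 for 90%, ME = 1.645 × 0.02343 = 0.03854.
p̂₁ − p̂₂ = -0.1110; interval -0.1110 ± 0.03854 gives (-0.1495, -0.0725).

(-0.1495, -0.0725)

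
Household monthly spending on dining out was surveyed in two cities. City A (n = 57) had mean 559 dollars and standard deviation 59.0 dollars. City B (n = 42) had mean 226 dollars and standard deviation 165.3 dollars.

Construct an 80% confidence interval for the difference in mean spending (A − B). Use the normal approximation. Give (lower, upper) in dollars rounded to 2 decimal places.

Standard errors of each mean: 59.0/√57 = 7.8147 and 165.3/√42 = 25.5063.
SE(x̄₁ − x̄₂) = √(7.8147² + 25.5063²) = 26.6766 for independent samples with unequal variances.
With z* = 1.282, the margin is 1.282 × 26.6766 = 34.1994.
x̄₁ − x̄₂ = 559 − 226 = 333.0000; the interval is 333.0000 ± 34.1994 = (298.80, 367.20).

(298.80, 367.20)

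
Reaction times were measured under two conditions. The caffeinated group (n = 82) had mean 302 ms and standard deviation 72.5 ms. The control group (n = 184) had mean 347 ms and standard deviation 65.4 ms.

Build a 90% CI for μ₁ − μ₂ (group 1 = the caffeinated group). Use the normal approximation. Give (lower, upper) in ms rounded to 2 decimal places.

Per-group SEs: s₁/√n₁ = 72.5/√82 = 8.0063, s₂/√n₂ = 65.4/√184 = 4.8214.
Unpooled SE of the difference: √(64.10083969 + 23.24589796) = 9.3459.
Margin of error = z* · SE = 1.645 × 9.3459 = 15.3740.
x̄₁ − x̄₂ = 302 − 347 = -45.0000.
CI: -45.0000 ± 15.3740 = (-60.37, -29.63).

(-60.37, -29.63)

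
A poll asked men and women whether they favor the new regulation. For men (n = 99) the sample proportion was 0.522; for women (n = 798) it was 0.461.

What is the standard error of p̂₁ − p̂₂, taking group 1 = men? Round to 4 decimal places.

Each SE is √(p̂(1−p̂)/n): √(0.5220·0.4780/99) = 0.05020 and √(0.4610·0.5390/798) = 0.01765.
SE(p̂₁ − p̂₂) = √(SE₁² + SE₂²) = √(0.00252004 + 0.0003115225) = 0.05321, since the two samples are independent.

0.0532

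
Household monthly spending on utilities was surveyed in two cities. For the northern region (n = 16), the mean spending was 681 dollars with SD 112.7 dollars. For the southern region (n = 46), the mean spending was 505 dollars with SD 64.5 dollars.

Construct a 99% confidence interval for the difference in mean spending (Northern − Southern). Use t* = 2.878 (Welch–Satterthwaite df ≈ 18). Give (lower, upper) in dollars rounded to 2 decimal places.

(90.42, 261.58)

Standard errors of each mean: 112.7/√16 = 28.1750 and 64.5/√46 = 9.5100.
SE(x̄₁ − x̄₂) = √(28.1750² + 9.5100²) = 29.7367 for independent samples with unequal variances.
With t* = 2.878, the margin is 2.878 × 29.7367 = 85.5822.
x̄₁ − x̄₂ = 681 − 505 = 176.0000; the interval is 176.0000 ± 85.5822 = (90.42, 261.58).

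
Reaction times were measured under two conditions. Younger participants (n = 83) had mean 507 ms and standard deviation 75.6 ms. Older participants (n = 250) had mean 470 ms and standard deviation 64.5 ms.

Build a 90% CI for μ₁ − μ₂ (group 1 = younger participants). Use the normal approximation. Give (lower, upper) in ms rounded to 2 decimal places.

(21.79, 52.21)

Per-group SEs: s₁/√n₁ = 75.6/√83 = 8.2982, s₂/√n₂ = 64.5/√250 = 4.0793.
Unpooled SE of the difference: √(68.86012324 + 16.64068849) = 9.2467.
Margin of error = z* · SE = 1.645 × 9.2467 = 15.2108.
x̄₁ − x̄₂ = 507 − 470 = 37.0000.
CI: 37.0000 ± 15.2108 = (21.79, 52.21).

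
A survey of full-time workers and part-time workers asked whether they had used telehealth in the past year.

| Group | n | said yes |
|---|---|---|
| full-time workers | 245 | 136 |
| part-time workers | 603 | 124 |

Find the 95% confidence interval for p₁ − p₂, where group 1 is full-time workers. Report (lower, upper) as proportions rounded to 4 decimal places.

p̂₁ = 136/245 = 0.5551 and p̂₂ = 124/603 = 0.2056.
SE₁ = √(p̂₁(1−p̂₁)/n₁) = √(0.5551·0.4449/245) = 0.03175; SE₂ = √(0.2056·0.7944/603) = 0.01646.
Independent samples: SE of the difference = √(SE₁² + SE₂²) = √(0.0010080625 + 0.0002709316) = 0.03576.
z* for 95% confidence is 1.960, so the margin of error is 1.960 × 0.03576 = 0.07009.
Point estimate p̂₁ − p̂₂ = 0.5551 − 0.2056 = 0.3495.
0.3495 ± 0.07009 → (0.2794, 0.4196).

(0.2794, 0.4196)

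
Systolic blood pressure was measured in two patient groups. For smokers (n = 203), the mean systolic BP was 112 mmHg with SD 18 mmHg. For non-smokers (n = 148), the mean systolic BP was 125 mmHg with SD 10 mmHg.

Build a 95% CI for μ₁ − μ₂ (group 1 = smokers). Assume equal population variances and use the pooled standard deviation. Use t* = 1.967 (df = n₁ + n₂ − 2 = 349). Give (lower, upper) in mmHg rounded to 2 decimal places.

Pooled variance s_p² = [202·18² + 147·10²] / (203+148−2) = 229.6504, so s_p = 15.1542.
SE_diff = s_p·√(1/n₁ + 1/n₂) = 15.1542·√(1/203 + 1/148) = 1.6380.
t* = 1.967; margin = 1.967 × 1.6380 = 3.2219.
Difference = 112 − 125 = -13.0000.
-13.0000 ± 3.2219 → (-16.22, -9.78).

(-16.22, -9.78)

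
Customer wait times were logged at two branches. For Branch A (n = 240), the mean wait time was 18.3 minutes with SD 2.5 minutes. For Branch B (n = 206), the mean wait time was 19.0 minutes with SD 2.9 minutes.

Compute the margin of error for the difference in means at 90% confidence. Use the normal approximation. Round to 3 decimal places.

0.425

Standard errors of each mean: 2.5/√240 = 0.1614 and 2.9/√206 = 0.2021.
SE(x̄₁ − x̄₂) = √(0.1614² + 0.2021²) = 0.2586 for independent samples with unequal variances.
With z* = 1.645, the margin is 1.645 × 0.2586 = 0.4254.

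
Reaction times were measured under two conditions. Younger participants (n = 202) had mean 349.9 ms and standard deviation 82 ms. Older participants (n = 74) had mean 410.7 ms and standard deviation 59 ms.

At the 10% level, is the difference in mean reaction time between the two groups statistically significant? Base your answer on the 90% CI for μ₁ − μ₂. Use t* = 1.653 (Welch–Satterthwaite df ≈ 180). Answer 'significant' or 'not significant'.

significant

Per-group SEs: s₁/√n₁ = 82/√202 = 5.7695, s₂/√n₂ = 59/√74 = 6.8586.
Unpooled SE of the difference: √(33.28713025 + 47.04039396) = 8.9626.
Margin of error = t* · SE = 1.653 × 8.9626 = 14.8152.
x̄₁ − x̄₂ = 349.9 − 410.7 = -60.8000.
CI: -60.8000 ± 14.8152 = (-75.6152, -45.9848).
The interval (-75.6152, -45.9848) does not contain 0, so the difference is significant.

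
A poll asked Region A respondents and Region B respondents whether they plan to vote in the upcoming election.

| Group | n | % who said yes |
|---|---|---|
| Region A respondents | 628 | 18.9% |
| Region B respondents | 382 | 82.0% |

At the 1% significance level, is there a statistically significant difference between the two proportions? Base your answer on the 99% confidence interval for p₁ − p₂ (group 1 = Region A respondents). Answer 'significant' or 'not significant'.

significant

The two standard errors are √(0.1890×0.8110/628) = 0.01562 and √(0.8200×0.1800/382) = 0.01966.
Because the samples are independent, SE_diff = √(0.01562² + 0.01966²) = 0.02511.
Using z* = 2.576 for 99%, ME = 2.576 × 0.02511 = 0.06468.
p̂₁ − p̂₂ = -0.6310; interval -0.6310 ± 0.06468 gives (-0.69568, -0.56632).
The interval (-0.69568, -0.56632) does not contain 0, so the difference is significant.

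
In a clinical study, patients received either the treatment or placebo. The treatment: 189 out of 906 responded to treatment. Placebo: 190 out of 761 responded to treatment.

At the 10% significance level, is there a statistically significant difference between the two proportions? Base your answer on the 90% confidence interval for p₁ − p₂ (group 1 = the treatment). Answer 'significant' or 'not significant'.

Sample proportions: 189/906 = 0.2086, 190/761 = 0.2497.
Each SE is √(p̂(1−p̂)/n): √(0.2086·0.7914/906) = 0.01350 and √(0.2497·0.7503/761) = 0.01569.
SE(p̂₁ − p̂₂) = √(SE₁² + SE₂²) = √(0.00018225 + 0.0002461761) = 0.02070, since the two samples are independent.
At 90% confidence z* = 1.645; margin = 1.645 × 0.02070 = 0.03405.
The difference is 0.2086 − 0.2497 = -0.0411, so the interval is -0.0411 ± 0.03405 = (-0.07515, -0.00705).
The interval (-0.07515, -0.00705) does not contain 0, so the difference is significant.

significant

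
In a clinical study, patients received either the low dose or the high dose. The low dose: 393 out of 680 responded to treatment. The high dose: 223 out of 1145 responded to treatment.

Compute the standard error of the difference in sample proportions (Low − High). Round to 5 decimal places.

p̂₁ = 393/680 = 0.5779 and p̂₂ = 223/1145 = 0.1948.
SE₁ = √(p̂₁(1−p̂₁)/n₁) = √(0.5779·0.4221/680) = 0.01894; SE₂ = √(0.1948·0.8052/1145) = 0.01170.
Independent samples: SE of the difference = √(SE₁² + SE₂²) = √(0.0003587236 + 0.00013689) = 0.02226.

0.02226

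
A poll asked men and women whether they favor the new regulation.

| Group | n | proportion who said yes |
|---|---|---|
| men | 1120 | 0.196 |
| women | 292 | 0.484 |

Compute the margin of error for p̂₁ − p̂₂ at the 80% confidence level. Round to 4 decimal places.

The two standard errors are √(0.1960×0.8040/1120) = 0.01186 and √(0.4840×0.5160/292) = 0.02925.
Because the samples are independent, SE_diff = √(0.01186² + 0.02925²) = 0.03156.
Using z* = 1.282 for 80%, ME = 1.282 × 0.03156 = 0.04046.

0.0405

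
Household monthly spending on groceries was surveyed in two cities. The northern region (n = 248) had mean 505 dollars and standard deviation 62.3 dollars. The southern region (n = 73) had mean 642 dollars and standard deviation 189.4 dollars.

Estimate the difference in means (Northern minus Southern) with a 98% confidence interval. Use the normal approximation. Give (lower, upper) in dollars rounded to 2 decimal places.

SE₁ = s₁/√n₁ = 62.3/√248 = 3.9561; SE₂ = 189.4/√73 = 22.1676.
Independent samples, unequal variances: SE_diff = √(SE₁² + SE₂²) = √(15.65072721 + 491.40248976) = 22.5178.
z* = 2.326, so margin of error = 2.326 × 22.5178 = 52.3764.
Difference in means = 505 − 642 = -137.0000.
-137.0000 ± 52.3764 → (-189.38, -84.62).

(-189.38, -84.62)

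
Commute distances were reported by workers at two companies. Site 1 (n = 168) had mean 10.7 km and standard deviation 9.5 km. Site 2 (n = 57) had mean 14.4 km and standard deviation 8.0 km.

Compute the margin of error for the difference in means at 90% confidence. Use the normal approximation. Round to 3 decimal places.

2.119

Standard errors of each mean: 9.5/√168 = 0.7329 and 8.0/√57 = 1.0596.
SE(x̄₁ − x̄₂) = √(0.7329² + 1.0596²) = 1.2884 for independent samples with unequal variances.
With z* = 1.645, the margin is 1.645 × 1.2884 = 2.1194.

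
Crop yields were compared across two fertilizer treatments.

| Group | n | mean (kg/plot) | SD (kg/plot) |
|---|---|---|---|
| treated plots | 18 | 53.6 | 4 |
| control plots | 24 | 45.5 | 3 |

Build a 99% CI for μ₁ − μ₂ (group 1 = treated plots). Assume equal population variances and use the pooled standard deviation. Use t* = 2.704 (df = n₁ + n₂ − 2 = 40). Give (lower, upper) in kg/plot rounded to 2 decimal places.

(5.18, 11.02)

s_p = √[((n₁−1)s₁² + (n₂−1)s₂²)/(n₁+n₂−2)] = √[(17·4² + 23·3²)/40] = 3.4605.
SE = 3.4605·√(1/18 + 1/24) = 1.0790.
With t* = 2.704, margin = 2.704 × 1.0790 = 2.9176.
x̄₁ − x̄₂ = 53.6 − 45.5 = 8.1000; interval 8.1000 ± 2.9176 = (5.18, 11.02).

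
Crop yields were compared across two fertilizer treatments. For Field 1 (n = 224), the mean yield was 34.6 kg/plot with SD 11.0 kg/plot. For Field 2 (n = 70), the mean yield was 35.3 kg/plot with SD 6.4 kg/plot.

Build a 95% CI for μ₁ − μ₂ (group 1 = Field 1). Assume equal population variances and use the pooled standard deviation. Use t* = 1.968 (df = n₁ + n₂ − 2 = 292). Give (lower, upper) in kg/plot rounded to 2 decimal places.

s_p = √[((n₁−1)s₁² + (n₂−1)s₂²)/(n₁+n₂−2)] = √[(223·11.0² + 69·6.4²)/292] = 10.1038.
SE = 10.1038·√(1/224 + 1/70) = 1.3835.
With t* = 1.968, margin = 1.968 × 1.3835 = 2.7227.
x̄₁ − x̄₂ = 34.6 − 35.3 = -0.7000; interval -0.7000 ± 2.7227 = (-3.42, 2.02).

(-3.42, 2.02)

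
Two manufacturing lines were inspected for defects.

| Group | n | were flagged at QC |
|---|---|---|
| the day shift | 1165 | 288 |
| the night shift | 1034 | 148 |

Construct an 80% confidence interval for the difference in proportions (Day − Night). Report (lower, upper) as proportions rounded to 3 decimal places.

p̂₁ = 288/1165 = 0.2472 and p̂₂ = 148/1034 = 0.1431.
SE₁ = √(p̂₁(1−p̂₁)/n₁) = √(0.2472·0.7528/1165) = 0.01264; SE₂ = √(0.1431·0.8569/1034) = 0.01089.
Independent samples: SE of the difference = √(SE₁² + SE₂²) = √(0.0001597696 + 0.0001185921) = 0.01668.
z* for 80% confidence is 1.282, so the margin of error is 1.282 × 0.01668 = 0.02138.
Point estimate p̂₁ − p̂₂ = 0.2472 − 0.1431 = 0.1041.
0.1041 ± 0.02138 → (0.083, 0.125).

(0.083, 0.125)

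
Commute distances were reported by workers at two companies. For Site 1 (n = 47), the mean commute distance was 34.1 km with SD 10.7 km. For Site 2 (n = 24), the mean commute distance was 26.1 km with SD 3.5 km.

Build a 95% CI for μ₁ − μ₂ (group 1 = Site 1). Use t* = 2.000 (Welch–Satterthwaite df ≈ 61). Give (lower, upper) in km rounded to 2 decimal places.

SE₁ = s₁/√n₁ = 10.7/√47 = 1.5608; SE₂ = 3.5/√24 = 0.7144.
Independent samples, unequal variances: SE_diff = √(SE₁² + SE₂²) = √(2.43609664 + 0.51036736) = 1.7165.
t* = 2.000, so margin of error = 2.000 × 1.7165 = 3.4330.
Difference in means = 34.1 − 26.1 = 8.0000.
8.0000 ± 3.4330 → (4.57, 11.43).

(4.57, 11.43)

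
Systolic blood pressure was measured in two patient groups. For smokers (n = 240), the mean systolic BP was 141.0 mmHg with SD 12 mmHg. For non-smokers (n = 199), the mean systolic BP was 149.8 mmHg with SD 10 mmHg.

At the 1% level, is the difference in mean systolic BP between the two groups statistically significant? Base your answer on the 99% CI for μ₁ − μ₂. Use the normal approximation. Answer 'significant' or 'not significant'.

Standard errors of each mean: 12/√240 = 0.7746 and 10/√199 = 0.7089.
SE(x̄₁ − x̄₂) = √(0.7746² + 0.7089²) = 1.0500 for independent samples with unequal variances.
With z* = 2.576, the margin is 2.576 × 1.0500 = 2.7048.
x̄₁ − x̄₂ = 141.0 − 149.8 = -8.8000; the interval is -8.8000 ± 2.7048 = (-11.5048, -6.0952).
The interval (-11.5048, -6.0952) does not contain 0, so the difference is significant.

significant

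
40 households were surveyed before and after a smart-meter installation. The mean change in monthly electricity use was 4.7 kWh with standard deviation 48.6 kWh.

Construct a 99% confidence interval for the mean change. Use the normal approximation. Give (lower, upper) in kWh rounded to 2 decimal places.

Paired design: SE = s_d/√n = 48.6/√40 = 7.6843.
z* = 2.576; margin of error = 2.576 × 7.6843 = 19.7948.
4.7 ± 19.7948 → (-15.09, 24.49).

(-15.09, 24.49)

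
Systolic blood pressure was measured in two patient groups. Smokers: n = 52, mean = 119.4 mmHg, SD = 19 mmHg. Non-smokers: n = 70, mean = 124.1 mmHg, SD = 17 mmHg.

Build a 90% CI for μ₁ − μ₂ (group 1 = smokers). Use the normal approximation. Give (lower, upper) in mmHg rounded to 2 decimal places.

(-10.17, 0.77)

Standard errors of each mean: 19/√52 = 2.6348 and 17/√70 = 2.0319.
SE(x̄₁ − x̄₂) = √(2.6348² + 2.0319²) = 3.3273 for independent samples with unequal variances.
With z* = 1.645, the margin is 1.645 × 3.3273 = 5.4734.
x̄₁ − x̄₂ = 119.4 − 124.1 = -4.7000; the interval is -4.7000 ± 5.4734 = (-10.17, 0.77).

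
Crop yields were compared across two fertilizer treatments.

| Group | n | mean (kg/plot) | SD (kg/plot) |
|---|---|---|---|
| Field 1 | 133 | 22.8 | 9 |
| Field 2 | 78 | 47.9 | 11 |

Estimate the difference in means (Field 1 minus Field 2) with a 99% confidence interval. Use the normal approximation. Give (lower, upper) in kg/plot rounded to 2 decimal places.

SE₁ = s₁/√n₁ = 9/√133 = 0.7804; SE₂ = 11/√78 = 1.2455.
Independent samples, unequal variances: SE_diff = √(SE₁² + SE₂²) = √(0.60902416 + 1.55127025) = 1.4698.
z* = 2.576, so margin of error = 2.576 × 1.4698 = 3.7862.
Difference in means = 22.8 − 47.9 = -25.1000.
-25.1000 ± 3.7862 → (-28.89, -21.31).

(-28.89, -21.31)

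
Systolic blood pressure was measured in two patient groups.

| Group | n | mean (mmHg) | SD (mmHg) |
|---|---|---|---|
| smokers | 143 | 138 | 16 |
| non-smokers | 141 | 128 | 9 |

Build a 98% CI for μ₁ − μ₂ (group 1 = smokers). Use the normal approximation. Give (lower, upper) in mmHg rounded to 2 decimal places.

SE₁ = s₁/√n₁ = 16/√143 = 1.3380; SE₂ = 9/√141 = 0.7579.
Independent samples, unequal variances: SE_diff = √(SE₁² + SE₂²) = √(1.790244 + 0.57441241) = 1.5377.
z* = 2.326, so margin of error = 2.326 × 1.5377 = 3.5767.
Difference in means = 138 − 128 = 10.0000.
10.0000 ± 3.5767 → (6.42, 13.58).

(6.42, 13.58)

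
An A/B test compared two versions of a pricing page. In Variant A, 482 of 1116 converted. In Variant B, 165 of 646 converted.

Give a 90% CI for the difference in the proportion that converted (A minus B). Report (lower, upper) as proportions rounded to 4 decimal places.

(0.1392, 0.2138)

First, p̂₁ = 482/1116 = 0.4319; p̂₂ = 165/646 = 0.2554.
The two standard errors are √(0.4319×0.5681/1116) = 0.01483 and √(0.2554×0.7446/646) = 0.01716.
Because the samples are independent, SE_diff = √(0.01483² + 0.01716²) = 0.02268.
Using z* = 1.645 for 90%, ME = 1.645 × 0.02268 = 0.03731.
p̂₁ − p̂₂ = 0.1765; interval 0.1765 ± 0.03731 gives (0.1392, 0.2138).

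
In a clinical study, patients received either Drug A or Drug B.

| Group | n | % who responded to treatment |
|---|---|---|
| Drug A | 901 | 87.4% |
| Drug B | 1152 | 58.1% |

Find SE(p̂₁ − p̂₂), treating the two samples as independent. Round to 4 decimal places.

SE₁ = √(p̂₁(1−p̂₁)/n₁) = √(0.8740·0.1260/901) = 0.01106; SE₂ = √(0.5810·0.4190/1152) = 0.01454.
Independent samples: SE of the difference = √(SE₁² + SE₂²) = √(0.0001223236 + 0.0002114116) = 0.01827.

0.0183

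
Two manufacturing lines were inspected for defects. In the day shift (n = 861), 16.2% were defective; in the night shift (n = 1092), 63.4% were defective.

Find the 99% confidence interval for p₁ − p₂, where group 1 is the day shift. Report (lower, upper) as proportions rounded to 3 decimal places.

The two standard errors are √(0.1620×0.8380/861) = 0.01256 and √(0.6340×0.3660/1092) = 0.01458.
Because the samples are independent, SE_diff = √(0.01256² + 0.01458²) = 0.01924.
Using z* = 2.576 for 99%, ME = 2.576 × 0.01924 = 0.04956.
p̂₁ − p̂₂ = -0.4720; interval -0.4720 ± 0.04956 gives (-0.522, -0.422).

(-0.522, -0.422)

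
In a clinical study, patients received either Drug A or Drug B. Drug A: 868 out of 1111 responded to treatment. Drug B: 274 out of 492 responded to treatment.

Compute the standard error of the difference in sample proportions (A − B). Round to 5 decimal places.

0.02560

Sample proportions: 868/1111 = 0.7813, 274/492 = 0.5569.
Each SE is √(p̂(1−p̂)/n): √(0.7813·0.2187/1111) = 0.01240 and √(0.5569·0.4431/492) = 0.02240.
SE(p̂₁ − p̂₂) = √(SE₁² + SE₂²) = √(0.00015376 + 0.00050176) = 0.02560, since the two samples are independent.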